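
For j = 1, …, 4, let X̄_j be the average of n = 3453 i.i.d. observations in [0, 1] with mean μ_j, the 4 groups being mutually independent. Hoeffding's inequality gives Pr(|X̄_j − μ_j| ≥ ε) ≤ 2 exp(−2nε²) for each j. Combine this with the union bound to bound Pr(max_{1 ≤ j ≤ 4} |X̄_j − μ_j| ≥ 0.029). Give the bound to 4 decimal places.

0.0240

Per-experiment Hoeffding bound: 2·exp(−2·3453·0.029²) = 2·exp(−5.80795) = 0.0060072.
Union bound over 4 events: 4·0.0060072 = 0.02403.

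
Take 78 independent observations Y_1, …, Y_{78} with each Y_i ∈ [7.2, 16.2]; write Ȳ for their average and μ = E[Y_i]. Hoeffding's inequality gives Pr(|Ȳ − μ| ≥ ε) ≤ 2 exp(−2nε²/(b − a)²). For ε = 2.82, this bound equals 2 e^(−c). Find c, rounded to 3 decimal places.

c = 2nε²/(b − a)² = 2·78·2.82² / 9² = 15.3157.

15.316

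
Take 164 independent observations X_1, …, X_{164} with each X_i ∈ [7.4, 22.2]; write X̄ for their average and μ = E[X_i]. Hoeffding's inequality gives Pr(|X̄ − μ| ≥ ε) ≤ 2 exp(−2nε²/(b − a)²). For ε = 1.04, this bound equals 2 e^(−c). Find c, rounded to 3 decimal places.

c = 2nε²/(b − a)² = 2·164·1.04² / 14.8² = 1.6196.

1.620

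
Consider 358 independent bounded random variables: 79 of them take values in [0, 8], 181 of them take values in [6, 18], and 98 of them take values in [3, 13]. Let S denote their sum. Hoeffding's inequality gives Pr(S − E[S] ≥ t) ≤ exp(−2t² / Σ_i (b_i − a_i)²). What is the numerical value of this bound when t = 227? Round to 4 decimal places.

0.0806

Σ(b_i − a_i)² = 79·8² + 181·12² + 98·10² = 40920.
Exponent = 2·227² / 40920 = 2.51852.
Bound = exp(−2.51852) = 0.08058.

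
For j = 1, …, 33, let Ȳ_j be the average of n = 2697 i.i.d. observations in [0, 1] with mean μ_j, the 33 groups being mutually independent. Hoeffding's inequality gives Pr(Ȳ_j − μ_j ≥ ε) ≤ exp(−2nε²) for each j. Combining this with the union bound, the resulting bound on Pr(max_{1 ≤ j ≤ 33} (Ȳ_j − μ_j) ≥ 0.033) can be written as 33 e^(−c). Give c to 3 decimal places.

Union bound over the 33 events: Pr(max_{1 ≤ j ≤ 33} (Ȳ_j − μ_j) ≥ 0.033) ≤ 33·exp(−2nε²) = 33 exp(−2·2697·0.033²).
So c = 2·2697·0.033² = 5.8741.

5.874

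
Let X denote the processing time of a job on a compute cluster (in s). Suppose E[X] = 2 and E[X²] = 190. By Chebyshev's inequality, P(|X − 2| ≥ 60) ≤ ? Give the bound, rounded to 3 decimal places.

Var(X) = E[X²] − (E[X])² = 190 − 4 = 186.
Chebyshev's inequality: P(|X − μ| ≥ t) ≤ Var(X)/t² = 186/3600 = 0.0517.

0.052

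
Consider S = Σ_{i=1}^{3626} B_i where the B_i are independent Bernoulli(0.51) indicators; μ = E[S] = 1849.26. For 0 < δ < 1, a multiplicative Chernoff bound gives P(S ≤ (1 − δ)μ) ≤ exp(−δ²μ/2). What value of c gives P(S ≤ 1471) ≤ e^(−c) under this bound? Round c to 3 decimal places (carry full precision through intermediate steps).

38.686

Write 1471 = (1 − δ)μ, so δ = 1 − 1471/1849.26 = 0.2045467…
Then the exponent is δ²μ/2 = (μ − 1471)²/(2μ) = 38.685914.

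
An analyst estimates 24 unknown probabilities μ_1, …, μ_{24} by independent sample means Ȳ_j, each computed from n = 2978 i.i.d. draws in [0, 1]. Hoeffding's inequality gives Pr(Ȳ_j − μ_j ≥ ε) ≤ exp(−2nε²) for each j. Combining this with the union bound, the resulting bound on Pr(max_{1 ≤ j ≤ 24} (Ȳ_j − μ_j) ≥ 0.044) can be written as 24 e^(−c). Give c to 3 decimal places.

11.531

Union bound over the 24 events: Pr(max_{1 ≤ j ≤ 24} (Ȳ_j − μ_j) ≥ 0.044) ≤ 24·exp(−2nε²) = 24 exp(−2·2978·0.044²).
So c = 2·2978·0.044² = 11.5308.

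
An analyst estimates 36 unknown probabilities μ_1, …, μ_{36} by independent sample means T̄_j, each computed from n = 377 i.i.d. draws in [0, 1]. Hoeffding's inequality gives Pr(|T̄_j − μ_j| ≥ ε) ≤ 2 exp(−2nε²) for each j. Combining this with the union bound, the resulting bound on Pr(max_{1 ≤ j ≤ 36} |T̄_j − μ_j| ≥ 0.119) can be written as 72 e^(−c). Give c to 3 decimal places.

Union bound over the 36 events: Pr(max_{1 ≤ j ≤ 36} |T̄_j − μ_j| ≥ 0.119) ≤ 36·2·exp(−2nε²) = 72 exp(−2·377·0.119²).
So c = 2·377·0.119² = 10.6774.

10.677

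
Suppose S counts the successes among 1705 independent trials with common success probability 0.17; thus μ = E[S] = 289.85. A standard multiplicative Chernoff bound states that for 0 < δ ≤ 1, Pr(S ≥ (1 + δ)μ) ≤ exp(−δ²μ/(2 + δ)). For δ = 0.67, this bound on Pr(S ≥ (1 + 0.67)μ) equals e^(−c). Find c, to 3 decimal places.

48.732

c = δ²μ/(2 + δ) = 0.67²·289.85/(2 + 0.67) = 48.7317.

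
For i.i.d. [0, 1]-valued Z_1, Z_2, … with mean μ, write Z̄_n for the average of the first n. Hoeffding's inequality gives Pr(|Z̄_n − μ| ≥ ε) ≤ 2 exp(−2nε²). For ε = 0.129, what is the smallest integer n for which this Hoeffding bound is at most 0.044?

115

Require 2·exp(−2nε²) ≤ 0.044, i.e. 2nε² ≥ ln(2/0.044) = 3.816713.
So n ≥ 3.816713 / (2·0.129²) = 114.678.
The smallest integer n is 115.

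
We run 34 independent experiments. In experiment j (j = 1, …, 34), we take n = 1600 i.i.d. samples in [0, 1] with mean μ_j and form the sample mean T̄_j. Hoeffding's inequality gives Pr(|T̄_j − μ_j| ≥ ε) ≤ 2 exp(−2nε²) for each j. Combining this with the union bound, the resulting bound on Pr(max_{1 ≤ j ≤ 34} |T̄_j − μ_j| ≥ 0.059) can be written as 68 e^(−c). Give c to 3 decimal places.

11.139

Union bound over the 34 events: Pr(max_{1 ≤ j ≤ 34} |T̄_j − μ_j| ≥ 0.059) ≤ 34·2·exp(−2nε²) = 68 exp(−2·1600·0.059²).
So c = 2·1600·0.059² = 11.1392.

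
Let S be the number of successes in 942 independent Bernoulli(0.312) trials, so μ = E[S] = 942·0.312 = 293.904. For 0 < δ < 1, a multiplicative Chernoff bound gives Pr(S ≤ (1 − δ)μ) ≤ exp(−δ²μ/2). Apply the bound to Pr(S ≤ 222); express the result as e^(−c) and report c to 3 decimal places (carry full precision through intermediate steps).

Write 222 = (1 − δ)μ, so δ = 1 − 222/293.904 = 0.2446513…
Then the exponent is δ²μ/2 = (μ − 222)²/(2μ) = 8.795704.

8.796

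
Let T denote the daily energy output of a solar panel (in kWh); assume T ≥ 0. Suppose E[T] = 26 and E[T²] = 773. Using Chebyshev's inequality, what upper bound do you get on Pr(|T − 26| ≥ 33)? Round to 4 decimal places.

Var(T) = E[T²] − (E[T])² = 773 − 676 = 97.
Chebyshev's inequality: Pr(|T − μ| ≥ t) ≤ Var(T)/t² = 97/1089 = 0.0891.

0.0891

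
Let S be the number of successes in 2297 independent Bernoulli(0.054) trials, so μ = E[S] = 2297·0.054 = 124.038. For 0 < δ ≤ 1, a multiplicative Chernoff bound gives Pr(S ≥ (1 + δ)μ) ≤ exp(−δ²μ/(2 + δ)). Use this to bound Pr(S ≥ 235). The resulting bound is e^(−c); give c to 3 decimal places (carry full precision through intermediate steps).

Write 235 = (1 + δ)μ, so δ = 235/124.038 − 1 = 0.8945807…
Then the exponent is δ²μ/(2 + δ) = (235 − μ)² / (μ·(2 + δ)) = 34.293210.

34.293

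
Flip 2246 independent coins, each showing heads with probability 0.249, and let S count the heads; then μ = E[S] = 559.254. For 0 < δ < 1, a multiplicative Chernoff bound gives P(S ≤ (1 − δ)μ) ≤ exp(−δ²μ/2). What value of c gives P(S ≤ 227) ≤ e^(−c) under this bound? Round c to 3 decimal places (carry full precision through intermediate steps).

98.696

Write 227 = (1 − δ)μ, so δ = 1 − 227/559.254 = 0.5941021…
Then the exponent is δ²μ/2 = (μ − 227)²/(2μ) = 98.696407.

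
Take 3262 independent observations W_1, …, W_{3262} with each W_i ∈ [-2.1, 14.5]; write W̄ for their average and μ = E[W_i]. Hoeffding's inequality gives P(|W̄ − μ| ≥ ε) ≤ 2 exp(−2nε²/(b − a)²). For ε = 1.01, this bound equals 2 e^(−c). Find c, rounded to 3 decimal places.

24.151

c = 2nε²/(b − a)² = 2·3262·1.01² / 16.6² = 24.1513.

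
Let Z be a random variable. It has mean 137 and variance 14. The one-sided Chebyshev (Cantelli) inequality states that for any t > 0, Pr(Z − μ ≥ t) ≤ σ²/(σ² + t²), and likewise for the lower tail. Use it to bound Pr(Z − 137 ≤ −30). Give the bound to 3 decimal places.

Here σ² = 14 and t = 30, so σ² + t² = 914.
Cantelli's bound: 14/914 = 0.0153.

0.015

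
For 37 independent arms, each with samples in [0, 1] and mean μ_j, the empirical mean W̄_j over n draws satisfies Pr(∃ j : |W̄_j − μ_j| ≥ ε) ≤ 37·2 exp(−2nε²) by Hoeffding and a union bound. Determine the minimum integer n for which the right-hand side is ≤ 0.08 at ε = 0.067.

761

Need 2·37·exp(−2nε²) ≤ 0.08, i.e. exp(−2nε²) ≤ 0.08/74.
So 2nε² ≥ ln(74/0.08) = 6.829794.
Hence n ≥ 6.829794/(2·0.067²) = 760.726.
The smallest integer n is 761.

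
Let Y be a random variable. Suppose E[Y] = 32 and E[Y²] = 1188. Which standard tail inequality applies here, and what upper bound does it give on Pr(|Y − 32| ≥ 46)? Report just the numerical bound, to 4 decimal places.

0.0775

The first two moments determine the variance, so Chebyshev's inequality is the sharpest standard bound available.
Var(Y) = E[Y²] − (E[Y])² = 1188 − 1024 = 164.
Chebyshev's inequality: Pr(|Y − μ| ≥ t) ≤ Var(Y)/t² = 164/2116 = 0.0775.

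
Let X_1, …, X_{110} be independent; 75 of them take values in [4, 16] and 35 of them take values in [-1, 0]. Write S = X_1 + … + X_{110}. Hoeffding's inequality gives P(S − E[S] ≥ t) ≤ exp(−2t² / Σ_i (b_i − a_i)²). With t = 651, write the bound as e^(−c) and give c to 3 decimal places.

78.228

Σ(b_i − a_i)² = 75·12² + 35·1² = 10835.
c = 2t² / 10835 = 2·651² / 10835 = 78.2281.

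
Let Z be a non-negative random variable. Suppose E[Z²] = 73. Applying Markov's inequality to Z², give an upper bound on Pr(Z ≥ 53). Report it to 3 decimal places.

Since Z ≥ 0, the event {Z ≥ 53} is the same as {Z² ≥ 2809}.
Markov's inequality applied to Z² gives Pr(Z² ≥ 2809) ≤ E[Z²]/2809 = 73/2809 = 0.0260.

0.026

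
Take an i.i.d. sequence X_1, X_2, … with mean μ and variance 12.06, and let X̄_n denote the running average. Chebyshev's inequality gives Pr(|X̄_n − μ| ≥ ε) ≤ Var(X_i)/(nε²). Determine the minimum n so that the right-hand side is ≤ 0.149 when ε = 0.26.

1198

Require 12.06/(n·0.26²) ≤ 0.149, i.e. n ≥ 12.06/(0.149·0.26²) = 1197.331.
The smallest integer n is 1198.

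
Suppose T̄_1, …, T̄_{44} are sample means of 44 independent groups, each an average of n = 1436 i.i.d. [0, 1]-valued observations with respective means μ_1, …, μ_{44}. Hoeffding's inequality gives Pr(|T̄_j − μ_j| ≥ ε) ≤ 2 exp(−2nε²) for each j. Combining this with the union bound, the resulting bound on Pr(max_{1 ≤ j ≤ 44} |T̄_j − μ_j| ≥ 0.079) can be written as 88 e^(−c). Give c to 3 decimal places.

Union bound over the 44 events: Pr(max_{1 ≤ j ≤ 44} |T̄_j − μ_j| ≥ 0.079) ≤ 44·2·exp(−2nε²) = 88 exp(−2·1436·0.079²).
So c = 2·1436·0.079² = 17.9242.

17.924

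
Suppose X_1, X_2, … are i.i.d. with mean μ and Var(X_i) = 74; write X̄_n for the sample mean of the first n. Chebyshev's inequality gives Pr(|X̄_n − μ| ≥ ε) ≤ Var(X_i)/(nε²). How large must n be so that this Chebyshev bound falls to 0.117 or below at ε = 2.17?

Require 74/(n·2.17²) ≤ 0.117, i.e. n ≥ 74/(0.117·2.17²) = 134.316.
The smallest integer n is 135.

135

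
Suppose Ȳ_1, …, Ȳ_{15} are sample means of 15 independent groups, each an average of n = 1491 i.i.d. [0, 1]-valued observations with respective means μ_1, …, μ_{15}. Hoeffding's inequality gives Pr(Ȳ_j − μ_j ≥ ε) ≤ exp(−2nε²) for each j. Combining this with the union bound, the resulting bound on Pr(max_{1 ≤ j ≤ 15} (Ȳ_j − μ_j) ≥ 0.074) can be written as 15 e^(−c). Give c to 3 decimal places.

Union bound over the 15 events: Pr(max_{1 ≤ j ≤ 15} (Ȳ_j − μ_j) ≥ 0.074) ≤ 15·exp(−2nε²) = 15 exp(−2·1491·0.074²).
So c = 2·1491·0.074² = 16.3294.

16.329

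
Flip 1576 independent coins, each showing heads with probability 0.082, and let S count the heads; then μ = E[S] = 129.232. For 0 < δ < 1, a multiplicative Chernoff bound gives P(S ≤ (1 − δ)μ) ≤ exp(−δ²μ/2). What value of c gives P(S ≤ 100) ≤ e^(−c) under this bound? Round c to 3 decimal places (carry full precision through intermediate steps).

3.306

Write 100 = (1 − δ)μ, so δ = 1 − 100/129.232 = 0.2261978…
Then the exponent is δ²μ/2 = (μ − 100)²/(2μ) = 3.306108.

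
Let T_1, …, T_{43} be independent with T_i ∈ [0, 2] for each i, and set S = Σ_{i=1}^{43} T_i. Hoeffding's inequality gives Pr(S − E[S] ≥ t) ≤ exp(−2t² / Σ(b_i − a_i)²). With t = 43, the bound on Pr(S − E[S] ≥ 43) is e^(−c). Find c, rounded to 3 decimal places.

21.500

Σ(b_i − a_i)² = 43·(2)² = 172.
c = 2t²/172 = 2·43²/172 = 21.5000.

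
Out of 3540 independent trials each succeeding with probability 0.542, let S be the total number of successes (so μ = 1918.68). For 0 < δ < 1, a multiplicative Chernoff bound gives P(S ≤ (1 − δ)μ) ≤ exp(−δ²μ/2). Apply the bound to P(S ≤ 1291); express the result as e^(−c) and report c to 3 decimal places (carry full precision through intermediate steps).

102.670

Write 1291 = (1 − δ)μ, so δ = 1 − 1291/1918.68 = 0.3271416…
Then the exponent is δ²μ/2 = (μ − 1291)²/(2μ) = 102.670112.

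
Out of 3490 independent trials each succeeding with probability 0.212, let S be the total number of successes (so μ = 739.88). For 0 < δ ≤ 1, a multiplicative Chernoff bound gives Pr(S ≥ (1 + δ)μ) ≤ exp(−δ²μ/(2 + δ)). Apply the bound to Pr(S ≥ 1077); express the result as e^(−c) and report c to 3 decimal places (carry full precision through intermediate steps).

62.552

Write 1077 = (1 + δ)μ, so δ = 1077/739.88 − 1 = 0.4556415…
Then the exponent is δ²μ/(2 + δ) = (1077 − μ)² / (μ·(2 + δ)) = 62.552229.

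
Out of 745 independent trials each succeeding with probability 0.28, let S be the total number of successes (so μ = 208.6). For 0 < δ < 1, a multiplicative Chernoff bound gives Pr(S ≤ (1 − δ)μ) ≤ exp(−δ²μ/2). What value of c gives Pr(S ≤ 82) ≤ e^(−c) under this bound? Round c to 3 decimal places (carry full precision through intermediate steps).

Write 82 = (1 − δ)μ, so δ = 1 − 82/208.6 = 0.6069032…
Then the exponent is δ²μ/2 = (μ − 82)²/(2μ) = 38.416970.

38.417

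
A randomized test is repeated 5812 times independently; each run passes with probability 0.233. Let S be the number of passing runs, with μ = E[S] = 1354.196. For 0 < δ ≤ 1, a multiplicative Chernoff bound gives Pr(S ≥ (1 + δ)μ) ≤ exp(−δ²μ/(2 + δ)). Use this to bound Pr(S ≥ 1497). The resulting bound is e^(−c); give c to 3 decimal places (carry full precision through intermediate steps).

7.152

Write 1497 = (1 + δ)μ, so δ = 1497/1354.196 − 1 = 0.105453…
Then the exponent is δ²μ/(2 + δ) = (1497 − μ)² / (μ·(2 + δ)) = 7.152431.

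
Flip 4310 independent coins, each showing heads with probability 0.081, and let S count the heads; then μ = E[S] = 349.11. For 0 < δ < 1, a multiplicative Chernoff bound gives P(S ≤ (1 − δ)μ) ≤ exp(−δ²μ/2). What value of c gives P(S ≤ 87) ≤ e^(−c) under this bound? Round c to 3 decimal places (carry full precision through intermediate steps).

98.395

Write 87 = (1 − δ)μ, so δ = 1 − 87/349.11 = 0.7507949…
Then the exponent is δ²μ/2 = (μ − 87)²/(2μ) = 98.395423.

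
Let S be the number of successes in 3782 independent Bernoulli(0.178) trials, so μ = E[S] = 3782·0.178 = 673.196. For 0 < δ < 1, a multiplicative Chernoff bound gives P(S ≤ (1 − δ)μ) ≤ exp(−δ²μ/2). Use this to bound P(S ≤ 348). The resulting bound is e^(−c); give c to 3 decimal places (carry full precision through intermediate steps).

78.545

Write 348 = (1 − δ)μ, so δ = 1 − 348/673.196 = 0.4830629…
Then the exponent is δ²μ/2 = (μ − 348)²/(2μ) = 78.545059.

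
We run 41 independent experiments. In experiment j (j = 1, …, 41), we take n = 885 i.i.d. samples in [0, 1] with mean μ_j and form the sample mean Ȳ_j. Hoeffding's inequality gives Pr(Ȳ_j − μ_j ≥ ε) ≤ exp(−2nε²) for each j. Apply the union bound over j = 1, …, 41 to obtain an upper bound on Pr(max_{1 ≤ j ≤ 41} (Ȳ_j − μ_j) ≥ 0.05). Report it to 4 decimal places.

0.4909

Per-experiment Hoeffding bound: exp(−2·885·0.05²) = exp(−4.42500) = 0.011974.
Union bound over 41 events: 41·0.011974 = 0.49094.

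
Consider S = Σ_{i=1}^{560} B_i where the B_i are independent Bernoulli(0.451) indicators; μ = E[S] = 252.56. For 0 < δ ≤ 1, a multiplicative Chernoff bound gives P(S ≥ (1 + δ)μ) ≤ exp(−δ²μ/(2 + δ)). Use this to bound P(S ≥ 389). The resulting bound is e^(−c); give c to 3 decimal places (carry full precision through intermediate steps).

29.017

Write 389 = (1 + δ)μ, so δ = 389/252.56 − 1 = 0.5402281…
Then the exponent is δ²μ/(2 + δ) = (389 − μ)² / (μ·(2 + δ)) = 29.016575.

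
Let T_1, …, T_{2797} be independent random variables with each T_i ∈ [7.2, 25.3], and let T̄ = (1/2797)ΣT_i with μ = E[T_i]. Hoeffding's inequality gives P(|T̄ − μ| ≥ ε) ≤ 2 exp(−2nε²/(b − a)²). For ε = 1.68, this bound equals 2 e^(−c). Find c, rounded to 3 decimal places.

c = 2nε²/(b − a)² = 2·2797·1.68² / 18.1² = 48.1930.

48.193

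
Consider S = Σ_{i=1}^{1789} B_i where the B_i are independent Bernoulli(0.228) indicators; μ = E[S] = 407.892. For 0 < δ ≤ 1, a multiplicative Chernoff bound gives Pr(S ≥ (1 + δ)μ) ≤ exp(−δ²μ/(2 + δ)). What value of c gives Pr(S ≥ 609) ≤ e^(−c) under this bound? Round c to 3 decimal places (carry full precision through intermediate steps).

Write 609 = (1 + δ)μ, so δ = 609/407.892 − 1 = 0.4930423…
Then the exponent is δ²μ/(2 + δ) = (609 − μ)² / (μ·(2 + δ)) = 39.772589.

39.773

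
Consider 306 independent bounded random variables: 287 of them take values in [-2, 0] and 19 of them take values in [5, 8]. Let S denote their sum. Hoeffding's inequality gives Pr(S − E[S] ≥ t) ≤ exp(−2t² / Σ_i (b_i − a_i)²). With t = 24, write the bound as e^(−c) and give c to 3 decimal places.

Σ(b_i − a_i)² = 287·2² + 19·3² = 1319.
c = 2t² / 1319 = 2·24² / 1319 = 0.8734.

0.873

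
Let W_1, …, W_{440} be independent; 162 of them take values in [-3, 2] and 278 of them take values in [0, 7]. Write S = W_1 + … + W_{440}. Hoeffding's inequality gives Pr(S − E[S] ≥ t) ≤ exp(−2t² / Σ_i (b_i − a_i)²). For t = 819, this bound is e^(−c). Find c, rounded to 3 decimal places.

75.912

Σ(b_i − a_i)² = 162·5² + 278·7² = 17672.
c = 2t² / 17672 = 2·819² / 17672 = 75.9123.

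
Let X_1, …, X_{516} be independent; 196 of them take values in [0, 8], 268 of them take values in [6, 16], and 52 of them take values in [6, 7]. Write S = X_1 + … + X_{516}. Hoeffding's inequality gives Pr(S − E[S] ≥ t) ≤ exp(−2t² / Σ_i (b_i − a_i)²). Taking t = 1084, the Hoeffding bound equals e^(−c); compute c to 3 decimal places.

Σ(b_i − a_i)² = 196·8² + 268·10² + 52·1² = 39396.
c = 2t² / 39396 = 2·1084² / 39396 = 59.6536.

59.654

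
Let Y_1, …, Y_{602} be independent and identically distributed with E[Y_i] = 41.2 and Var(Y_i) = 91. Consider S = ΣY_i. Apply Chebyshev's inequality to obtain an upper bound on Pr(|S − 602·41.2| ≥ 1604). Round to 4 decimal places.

0.0213

Var(S) = n·Var(Y_i) = 602·91 = 54782.
Chebyshev: Pr(|S − 602·41.2| ≥ 1604) ≤ Var(S)/1604² = 54782/2572816 = 0.0213.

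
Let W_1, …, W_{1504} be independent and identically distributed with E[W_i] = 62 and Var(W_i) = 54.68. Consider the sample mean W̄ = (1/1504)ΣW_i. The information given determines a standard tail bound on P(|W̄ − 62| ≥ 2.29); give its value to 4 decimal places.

With mean and variance of each term known, Chebyshev's inequality bounds the deviation of the sum (or sample mean).
Var(W̄) = Var(W_i)/n = 54.68/1504 = 0.036356.
Chebyshev: P(|W̄ − 62| ≥ 2.29) ≤ Var(W̄)/(2.29)² = 54.68/(1504·2.29²) = 0.0069.

0.0069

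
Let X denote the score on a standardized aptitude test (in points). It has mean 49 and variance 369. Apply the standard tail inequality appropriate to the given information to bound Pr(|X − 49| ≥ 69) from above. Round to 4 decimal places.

Mean and variance are known, so Chebyshev's inequality applies.
Chebyshev: Pr(|X − μ| ≥ t) ≤ Var(X)/t².
Bound = 369 / 4761 = 0.0775.

0.0775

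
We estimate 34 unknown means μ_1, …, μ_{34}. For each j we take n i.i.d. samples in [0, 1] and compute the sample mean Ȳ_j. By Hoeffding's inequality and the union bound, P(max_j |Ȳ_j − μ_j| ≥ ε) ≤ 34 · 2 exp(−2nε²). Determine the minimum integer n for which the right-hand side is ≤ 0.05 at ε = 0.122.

Need 2·34·exp(−2nε²) ≤ 0.05, i.e. exp(−2nε²) ≤ 0.05/68.
So 2nε² ≥ ln(68/0.05) = 7.215240.
Hence n ≥ 7.215240/(2·0.122²) = 242.382.
The smallest integer n is 243.

243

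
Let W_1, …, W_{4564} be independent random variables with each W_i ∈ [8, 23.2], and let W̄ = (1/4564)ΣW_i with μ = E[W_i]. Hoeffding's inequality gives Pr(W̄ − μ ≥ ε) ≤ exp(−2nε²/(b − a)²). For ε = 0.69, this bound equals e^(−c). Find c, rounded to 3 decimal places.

c = 2nε²/(b − a)² = 2·4564·0.69² / 15.2² = 18.8099.

18.810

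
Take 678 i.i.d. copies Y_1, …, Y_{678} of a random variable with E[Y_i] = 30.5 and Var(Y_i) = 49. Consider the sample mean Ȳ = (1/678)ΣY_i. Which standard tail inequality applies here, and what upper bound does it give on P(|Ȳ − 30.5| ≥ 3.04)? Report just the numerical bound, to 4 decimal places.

0.0078

With mean and variance of each term known, Chebyshev's inequality bounds the deviation of the sum (or sample mean).
Var(Ȳ) = Var(Y_i)/n = 49/678 = 0.072271.
Chebyshev: P(|Ȳ − 30.5| ≥ 3.04) ≤ Var(Ȳ)/(3.04)² = 49/(678·3.04²) = 0.0078.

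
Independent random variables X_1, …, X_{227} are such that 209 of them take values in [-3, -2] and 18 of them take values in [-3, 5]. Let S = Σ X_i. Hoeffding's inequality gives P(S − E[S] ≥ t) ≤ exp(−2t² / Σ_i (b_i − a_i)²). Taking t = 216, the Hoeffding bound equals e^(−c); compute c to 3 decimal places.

68.561

Σ(b_i − a_i)² = 209·1² + 18·8² = 1361.
c = 2t² / 1361 = 2·216² / 1361 = 68.5614.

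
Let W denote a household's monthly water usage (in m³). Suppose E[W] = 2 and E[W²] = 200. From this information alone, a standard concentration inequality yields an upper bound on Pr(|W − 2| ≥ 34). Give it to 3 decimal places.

The first two moments determine the variance, so Chebyshev's inequality is the sharpest standard bound available.
Var(W) = E[W²] − (E[W])² = 200 − 4 = 196.
Chebyshev's inequality: Pr(|W − μ| ≥ t) ≤ Var(W)/t² = 196/1156 = 0.1696.

0.170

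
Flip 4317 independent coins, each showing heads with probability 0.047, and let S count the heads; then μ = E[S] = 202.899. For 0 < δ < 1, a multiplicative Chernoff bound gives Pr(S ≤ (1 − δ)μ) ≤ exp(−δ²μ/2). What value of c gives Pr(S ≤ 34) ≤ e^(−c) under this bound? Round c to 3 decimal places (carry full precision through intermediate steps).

70.298

Write 34 = (1 − δ)μ, so δ = 1 − 34/202.899 = 0.8324289…
Then the exponent is δ²μ/2 = (μ − 34)²/(2μ) = 70.298208.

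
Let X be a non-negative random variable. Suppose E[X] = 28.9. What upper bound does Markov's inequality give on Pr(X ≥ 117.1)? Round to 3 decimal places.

Markov's inequality: for a non-negative random variable, Pr(X ≥ a) ≤ E[X]/a.
Here E[X] = 28.9 and a = 117.1, so the bound is 28.9/117.1 = 0.2468.

0.247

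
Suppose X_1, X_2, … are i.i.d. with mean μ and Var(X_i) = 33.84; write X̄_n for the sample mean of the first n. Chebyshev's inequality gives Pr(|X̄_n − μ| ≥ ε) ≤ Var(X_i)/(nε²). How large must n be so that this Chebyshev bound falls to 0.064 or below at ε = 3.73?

39

Require 33.84/(n·3.73²) ≤ 0.064, i.e. n ≥ 33.84/(0.064·3.73²) = 38.004.
The smallest integer n is 39.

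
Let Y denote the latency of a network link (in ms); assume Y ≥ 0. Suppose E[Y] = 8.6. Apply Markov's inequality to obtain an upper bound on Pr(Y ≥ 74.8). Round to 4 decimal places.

0.1150

Markov's inequality: for a non-negative random variable, Pr(Y ≥ a) ≤ E[Y]/a.
Here E[Y] = 8.6 and a = 74.8, so the bound is 8.6/74.8 = 0.1150.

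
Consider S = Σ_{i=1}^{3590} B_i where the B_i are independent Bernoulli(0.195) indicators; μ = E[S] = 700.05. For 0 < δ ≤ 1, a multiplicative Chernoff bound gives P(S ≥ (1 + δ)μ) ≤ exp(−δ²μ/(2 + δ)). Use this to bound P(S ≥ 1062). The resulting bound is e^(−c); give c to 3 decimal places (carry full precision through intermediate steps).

74.350

Write 1062 = (1 + δ)μ, so δ = 1062/700.05 − 1 = 0.5170345…
Then the exponent is δ²μ/(2 + δ) = (1062 − μ)² / (μ·(2 + δ)) = 74.349651.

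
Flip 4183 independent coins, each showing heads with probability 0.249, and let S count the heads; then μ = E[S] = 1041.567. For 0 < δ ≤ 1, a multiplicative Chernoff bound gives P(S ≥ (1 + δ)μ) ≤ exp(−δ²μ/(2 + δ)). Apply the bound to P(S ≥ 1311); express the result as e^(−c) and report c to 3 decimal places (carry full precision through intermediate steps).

30.857

Write 1311 = (1 + δ)μ, so δ = 1311/1041.567 − 1 = 0.2586804…
Then the exponent is δ²μ/(2 + δ) = (1311 − μ)² / (μ·(2 + δ)) = 30.857417.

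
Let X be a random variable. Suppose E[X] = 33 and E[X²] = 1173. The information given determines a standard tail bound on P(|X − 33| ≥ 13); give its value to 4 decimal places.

0.4970

The first two moments determine the variance, so Chebyshev's inequality is the sharpest standard bound available.
Var(X) = E[X²] − (E[X])² = 1173 − 1089 = 84.
Chebyshev's inequality: P(|X − μ| ≥ t) ≤ Var(X)/t² = 84/169 = 0.4970.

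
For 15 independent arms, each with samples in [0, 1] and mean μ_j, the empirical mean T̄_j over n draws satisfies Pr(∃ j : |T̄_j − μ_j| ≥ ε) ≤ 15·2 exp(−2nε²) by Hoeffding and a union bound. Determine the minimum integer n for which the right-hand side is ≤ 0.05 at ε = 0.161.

124

Need 2·15·exp(−2nε²) ≤ 0.05, i.e. exp(−2nε²) ≤ 0.05/30.
So 2nε² ≥ ln(30/0.05) = 6.396930.
Hence n ≥ 6.396930/(2·0.161²) = 123.393.
The smallest integer n is 124.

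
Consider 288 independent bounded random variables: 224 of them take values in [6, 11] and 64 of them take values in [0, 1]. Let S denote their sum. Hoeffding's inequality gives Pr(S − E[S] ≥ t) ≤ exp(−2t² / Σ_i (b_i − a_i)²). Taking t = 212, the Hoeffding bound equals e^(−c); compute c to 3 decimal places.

15.870

Σ(b_i − a_i)² = 224·5² + 64·1² = 5664.
c = 2t² / 5664 = 2·212² / 5664 = 15.8701.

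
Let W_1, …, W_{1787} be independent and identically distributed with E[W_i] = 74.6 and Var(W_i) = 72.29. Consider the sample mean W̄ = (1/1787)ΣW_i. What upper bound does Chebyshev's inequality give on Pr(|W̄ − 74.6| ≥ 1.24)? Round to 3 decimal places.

0.026

Var(W̄) = Var(W_i)/n = 72.29/1787 = 0.040453.
Chebyshev: Pr(|W̄ − 74.6| ≥ 1.24) ≤ Var(W̄)/(1.24)² = 72.29/(1787·1.24²) = 0.0263.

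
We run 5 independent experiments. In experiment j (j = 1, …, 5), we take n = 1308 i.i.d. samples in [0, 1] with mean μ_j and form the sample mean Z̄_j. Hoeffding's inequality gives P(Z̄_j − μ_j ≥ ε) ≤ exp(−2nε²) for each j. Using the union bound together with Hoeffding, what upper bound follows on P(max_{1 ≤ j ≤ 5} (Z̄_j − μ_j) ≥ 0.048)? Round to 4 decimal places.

Per-experiment Hoeffding bound: exp(−2·1308·0.048²) = exp(−6.02726) = 0.0024121.
Union bound over 5 events: 5·0.0024121 = 0.01206.

0.0121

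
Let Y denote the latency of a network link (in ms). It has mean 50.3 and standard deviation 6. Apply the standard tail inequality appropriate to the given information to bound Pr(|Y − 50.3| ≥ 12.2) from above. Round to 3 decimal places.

0.242

Mean and variance are known, so Chebyshev's inequality applies.
Chebyshev: Pr(|Y − μ| ≥ t) ≤ Var(Y)/t².
Var(Y) = σ² = 6² = 36.
Bound = 36 / 148.84 = 0.2419.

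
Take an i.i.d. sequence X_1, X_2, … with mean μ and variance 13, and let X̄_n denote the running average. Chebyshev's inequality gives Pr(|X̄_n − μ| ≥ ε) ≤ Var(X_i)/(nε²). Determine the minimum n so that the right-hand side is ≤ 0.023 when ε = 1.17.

Require 13/(n·1.17²) ≤ 0.023, i.e. n ≥ 13/(0.023·1.17²) = 412.899.
The smallest integer n is 413.

413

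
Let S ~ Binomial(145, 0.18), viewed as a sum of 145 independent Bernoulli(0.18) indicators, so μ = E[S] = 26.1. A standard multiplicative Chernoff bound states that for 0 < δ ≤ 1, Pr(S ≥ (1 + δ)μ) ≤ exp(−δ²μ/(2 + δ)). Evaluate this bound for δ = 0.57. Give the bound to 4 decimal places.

0.0369

Exponent = δ²μ/(2 + δ) = 0.57²·26.1/2.57 = 3.2996.
Bound = exp(−3.2996) = 0.03690.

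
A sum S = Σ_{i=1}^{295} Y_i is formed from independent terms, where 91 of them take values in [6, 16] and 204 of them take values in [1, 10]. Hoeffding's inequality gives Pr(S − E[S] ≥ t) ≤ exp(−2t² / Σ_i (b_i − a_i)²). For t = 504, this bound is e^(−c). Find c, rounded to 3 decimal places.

Σ(b_i − a_i)² = 91·10² + 204·9² = 25624.
c = 2t² / 25624 = 2·504² / 25624 = 19.8264.

19.826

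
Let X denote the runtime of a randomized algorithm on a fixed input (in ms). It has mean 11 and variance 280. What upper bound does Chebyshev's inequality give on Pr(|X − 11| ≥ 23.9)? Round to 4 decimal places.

0.4902

Chebyshev: Pr(|X − μ| ≥ t) ≤ Var(X)/t².
Bound = 280 / 571.21 = 0.4902.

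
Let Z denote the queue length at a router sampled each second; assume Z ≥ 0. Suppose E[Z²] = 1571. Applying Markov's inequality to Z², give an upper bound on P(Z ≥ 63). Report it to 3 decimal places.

0.396

Since Z ≥ 0, the event {Z ≥ 63} is the same as {Z² ≥ 3969}.
Markov's inequality applied to Z² gives P(Z² ≥ 3969) ≤ E[Z²]/3969 = 1571/3969 = 0.3958.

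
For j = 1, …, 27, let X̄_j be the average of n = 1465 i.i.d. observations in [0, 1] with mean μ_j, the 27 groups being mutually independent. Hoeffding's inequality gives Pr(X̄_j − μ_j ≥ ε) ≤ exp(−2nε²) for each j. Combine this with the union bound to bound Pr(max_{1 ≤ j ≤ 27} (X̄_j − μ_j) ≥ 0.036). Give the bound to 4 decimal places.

Per-experiment Hoeffding bound: exp(−2·1465·0.036²) = exp(−3.79728) = 0.022432.
Union bound over 27 events: 27·0.022432 = 0.60566.

0.6057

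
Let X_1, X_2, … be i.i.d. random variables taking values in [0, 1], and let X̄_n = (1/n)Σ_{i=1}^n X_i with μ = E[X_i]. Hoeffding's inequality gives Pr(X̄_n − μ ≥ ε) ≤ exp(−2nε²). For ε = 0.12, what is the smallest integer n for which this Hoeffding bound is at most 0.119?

Require exp(−2nε²) ≤ 0.119, i.e. 2nε² ≥ ln(1/0.119) = 2.128632.
So n ≥ 2.128632 / (2·0.12²) = 73.911.
The smallest integer n is 74.

74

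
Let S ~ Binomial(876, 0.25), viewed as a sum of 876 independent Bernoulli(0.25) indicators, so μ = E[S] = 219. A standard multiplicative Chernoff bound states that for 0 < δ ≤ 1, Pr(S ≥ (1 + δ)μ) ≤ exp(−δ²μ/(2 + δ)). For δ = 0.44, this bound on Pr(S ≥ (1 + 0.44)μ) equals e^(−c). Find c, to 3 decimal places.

17.376

c = δ²μ/(2 + δ) = 0.44²·219/(2 + 0.44) = 17.3764.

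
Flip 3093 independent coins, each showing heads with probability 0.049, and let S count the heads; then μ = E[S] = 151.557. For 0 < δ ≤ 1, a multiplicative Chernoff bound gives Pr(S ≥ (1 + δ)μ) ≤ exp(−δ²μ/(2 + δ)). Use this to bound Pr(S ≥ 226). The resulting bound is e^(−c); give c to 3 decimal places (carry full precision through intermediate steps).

Write 226 = (1 + δ)μ, so δ = 226/151.557 − 1 = 0.4911881…
Then the exponent is δ²μ/(2 + δ) = (226 − μ)² / (μ·(2 + δ)) = 14.677943.

14.678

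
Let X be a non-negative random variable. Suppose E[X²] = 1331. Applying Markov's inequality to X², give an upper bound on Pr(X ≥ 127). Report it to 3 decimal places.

Since X ≥ 0, the event {X ≥ 127} is the same as {X² ≥ 16129}.
Markov's inequality applied to X² gives Pr(X² ≥ 16129) ≤ E[X²]/16129 = 1331/16129 = 0.0825.

0.083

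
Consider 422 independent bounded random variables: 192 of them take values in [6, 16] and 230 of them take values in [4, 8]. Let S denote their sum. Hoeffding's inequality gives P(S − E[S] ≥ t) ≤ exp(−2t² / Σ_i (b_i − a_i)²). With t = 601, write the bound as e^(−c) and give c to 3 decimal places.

31.574

Σ(b_i − a_i)² = 192·10² + 230·4² = 22880.
c = 2t² / 22880 = 2·601² / 22880 = 31.5735.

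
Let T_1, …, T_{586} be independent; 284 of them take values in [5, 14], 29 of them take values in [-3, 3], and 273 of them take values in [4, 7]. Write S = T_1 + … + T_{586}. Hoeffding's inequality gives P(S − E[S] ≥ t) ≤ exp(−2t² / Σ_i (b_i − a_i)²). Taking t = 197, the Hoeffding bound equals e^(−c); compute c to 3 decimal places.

2.928

Σ(b_i − a_i)² = 284·9² + 29·6² + 273·3² = 26505.
c = 2t² / 26505 = 2·197² / 26505 = 2.9284.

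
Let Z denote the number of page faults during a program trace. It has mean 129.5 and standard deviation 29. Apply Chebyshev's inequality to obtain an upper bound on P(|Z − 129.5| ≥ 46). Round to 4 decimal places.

0.3974

Chebyshev: P(|Z − μ| ≥ t) ≤ Var(Z)/t².
Var(Z) = σ² = 29² = 841.
Bound = 841 / 2116 = 0.3974.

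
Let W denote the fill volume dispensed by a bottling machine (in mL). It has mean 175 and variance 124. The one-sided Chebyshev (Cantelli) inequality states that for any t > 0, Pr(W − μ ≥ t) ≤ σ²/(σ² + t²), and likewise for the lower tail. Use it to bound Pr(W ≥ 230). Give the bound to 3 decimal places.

Here σ² = 124 and t = 55, so σ² + t² = 3149.
Cantelli's bound: 124/3149 = 0.0394.

0.039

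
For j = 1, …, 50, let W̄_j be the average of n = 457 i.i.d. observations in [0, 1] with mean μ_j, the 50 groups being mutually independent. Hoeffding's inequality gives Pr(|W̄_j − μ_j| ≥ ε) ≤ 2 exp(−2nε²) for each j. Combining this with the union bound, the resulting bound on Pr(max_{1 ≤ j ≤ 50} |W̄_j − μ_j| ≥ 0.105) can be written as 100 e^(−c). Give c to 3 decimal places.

10.077

Union bound over the 50 events: Pr(max_{1 ≤ j ≤ 50} |W̄_j − μ_j| ≥ 0.105) ≤ 50·2·exp(−2nε²) = 100 exp(−2·457·0.105²).
So c = 2·457·0.105² = 10.0769.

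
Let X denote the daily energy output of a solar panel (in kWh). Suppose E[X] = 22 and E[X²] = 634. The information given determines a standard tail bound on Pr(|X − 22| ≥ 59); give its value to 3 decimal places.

0.043

The first two moments determine the variance, so Chebyshev's inequality is the sharpest standard bound available.
Var(X) = E[X²] − (E[X])² = 634 − 484 = 150.
Chebyshev's inequality: Pr(|X − μ| ≥ t) ≤ Var(X)/t² = 150/3481 = 0.0431.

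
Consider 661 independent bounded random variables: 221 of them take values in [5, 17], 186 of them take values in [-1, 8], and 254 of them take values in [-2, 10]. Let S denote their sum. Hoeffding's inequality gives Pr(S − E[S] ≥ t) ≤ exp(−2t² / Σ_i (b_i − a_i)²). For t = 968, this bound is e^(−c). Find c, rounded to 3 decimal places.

Σ(b_i − a_i)² = 221·12² + 186·9² + 254·12² = 83466.
c = 2t² / 83466 = 2·968² / 83466 = 22.4528.

22.453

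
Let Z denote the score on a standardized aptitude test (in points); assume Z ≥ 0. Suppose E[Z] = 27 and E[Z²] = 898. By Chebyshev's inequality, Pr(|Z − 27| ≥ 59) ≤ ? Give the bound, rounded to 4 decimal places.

0.0485

Var(Z) = E[Z²] − (E[Z])² = 898 − 729 = 169.
Chebyshev's inequality: Pr(|Z − μ| ≥ t) ≤ Var(Z)/t² = 169/3481 = 0.0485.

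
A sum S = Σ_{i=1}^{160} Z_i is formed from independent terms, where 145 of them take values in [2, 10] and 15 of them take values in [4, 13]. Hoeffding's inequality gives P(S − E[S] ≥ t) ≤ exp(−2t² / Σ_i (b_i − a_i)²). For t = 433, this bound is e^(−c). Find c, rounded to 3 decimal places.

35.729

Σ(b_i − a_i)² = 145·8² + 15·9² = 10495.
c = 2t² / 10495 = 2·433² / 10495 = 35.7292.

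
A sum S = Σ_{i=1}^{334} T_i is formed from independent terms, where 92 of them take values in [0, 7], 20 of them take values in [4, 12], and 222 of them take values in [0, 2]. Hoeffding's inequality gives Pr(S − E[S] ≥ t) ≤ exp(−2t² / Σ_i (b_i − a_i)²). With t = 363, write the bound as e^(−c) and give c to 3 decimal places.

39.475

Σ(b_i − a_i)² = 92·7² + 20·8² + 222·2² = 6676.
c = 2t² / 6676 = 2·363² / 6676 = 39.4754.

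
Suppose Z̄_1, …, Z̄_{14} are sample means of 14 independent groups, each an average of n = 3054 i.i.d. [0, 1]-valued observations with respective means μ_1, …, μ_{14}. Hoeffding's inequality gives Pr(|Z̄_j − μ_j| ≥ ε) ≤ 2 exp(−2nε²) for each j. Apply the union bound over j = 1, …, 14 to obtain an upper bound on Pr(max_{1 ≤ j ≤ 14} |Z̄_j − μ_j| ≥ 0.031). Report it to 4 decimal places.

0.0791

Per-experiment Hoeffding bound: 2·exp(−2·3054·0.031²) = 2·exp(−5.86979) = 0.0056469.
Union bound over 14 events: 14·0.0056469 = 0.07906.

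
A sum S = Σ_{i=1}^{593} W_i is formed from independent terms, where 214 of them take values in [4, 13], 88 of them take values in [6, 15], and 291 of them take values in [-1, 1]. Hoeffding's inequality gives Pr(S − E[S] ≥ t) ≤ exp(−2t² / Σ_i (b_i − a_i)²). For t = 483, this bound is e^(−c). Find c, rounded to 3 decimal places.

Σ(b_i − a_i)² = 214·9² + 88·9² + 291·2² = 25626.
c = 2t² / 25626 = 2·483² / 25626 = 18.2072.

18.207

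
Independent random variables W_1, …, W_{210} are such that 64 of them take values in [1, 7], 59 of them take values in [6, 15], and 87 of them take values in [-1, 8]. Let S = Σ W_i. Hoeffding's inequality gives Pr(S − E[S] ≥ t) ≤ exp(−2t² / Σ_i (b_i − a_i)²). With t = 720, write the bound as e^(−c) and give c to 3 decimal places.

73.376

Σ(b_i − a_i)² = 64·6² + 59·9² + 87·9² = 14130.
c = 2t² / 14130 = 2·720² / 14130 = 73.3758.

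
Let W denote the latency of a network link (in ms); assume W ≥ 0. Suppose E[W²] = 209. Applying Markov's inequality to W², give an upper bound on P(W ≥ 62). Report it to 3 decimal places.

Since W ≥ 0, the event {W ≥ 62} is the same as {W² ≥ 3844}.
Markov's inequality applied to W² gives P(W² ≥ 3844) ≤ E[W²]/3844 = 209/3844 = 0.0544.

0.054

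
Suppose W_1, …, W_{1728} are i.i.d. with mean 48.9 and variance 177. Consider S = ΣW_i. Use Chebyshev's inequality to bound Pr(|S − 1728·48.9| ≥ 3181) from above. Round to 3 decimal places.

Var(S) = n·Var(W_i) = 1728·177 = 305856.
Chebyshev: Pr(|S − 1728·48.9| ≥ 3181) ≤ Var(S)/3181² = 305856/10118761 = 0.0302.

0.030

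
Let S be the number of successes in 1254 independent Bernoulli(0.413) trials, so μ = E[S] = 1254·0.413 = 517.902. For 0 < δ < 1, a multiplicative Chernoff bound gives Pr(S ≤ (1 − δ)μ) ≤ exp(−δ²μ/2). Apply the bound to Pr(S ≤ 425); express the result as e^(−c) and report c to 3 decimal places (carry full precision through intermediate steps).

8.332

Write 425 = (1 − δ)μ, so δ = 1 − 425/517.902 = 0.1793814…
Then the exponent is δ²μ/2 = (μ − 425)²/(2μ) = 8.332447.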